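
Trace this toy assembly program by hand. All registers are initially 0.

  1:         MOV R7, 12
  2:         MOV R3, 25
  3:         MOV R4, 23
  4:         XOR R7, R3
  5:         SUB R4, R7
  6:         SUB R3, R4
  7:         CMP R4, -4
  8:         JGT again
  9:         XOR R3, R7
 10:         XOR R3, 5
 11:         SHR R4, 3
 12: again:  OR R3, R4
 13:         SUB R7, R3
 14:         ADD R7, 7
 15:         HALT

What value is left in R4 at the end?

after MOV R7, 12: R7=12
after MOV R3, 25: R3=25
after MOV R4, 23: R4=23
after XOR R7, R3: R7=12^25=21
after SUB R4, R7: R4=23-21=2
after SUB R3, R4: R3=25-2=23
CMP R4, -4  (cmp 2,-4)
JGT again: taken
after OR R3, R4: R3=23|2=23
after SUB R7, R3: R7=21-23=-2
after ADD R7, 7: R7=(-2)+7=5
halt.

2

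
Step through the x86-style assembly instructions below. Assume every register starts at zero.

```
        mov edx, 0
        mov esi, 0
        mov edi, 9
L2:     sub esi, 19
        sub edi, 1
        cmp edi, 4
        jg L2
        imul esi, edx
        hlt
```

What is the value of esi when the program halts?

edx=0
esi=0
edi=9
esi=0-19=-19
edi=9-1=8
cmp edi, 4  (cmp 8,4)
jg L2: taken
esi=(-19)-19=-38
edi=8-1=7
cmp edi, 4  (cmp 7,4)
jg L2: taken
esi=(-38)-19=-57
edi=7-1=6
cmp edi, 4  (cmp 6,4)
jg L2: taken
esi=(-57)-19=-76
edi=6-1=5
cmp edi, 4  (cmp 5,4)
jg L2: taken
esi=(-76)-19=-95
edi=5-1=4
cmp edi, 4  (cmp 4,4)
jg L2: not taken
esi=(-95)*0=0
halt.

0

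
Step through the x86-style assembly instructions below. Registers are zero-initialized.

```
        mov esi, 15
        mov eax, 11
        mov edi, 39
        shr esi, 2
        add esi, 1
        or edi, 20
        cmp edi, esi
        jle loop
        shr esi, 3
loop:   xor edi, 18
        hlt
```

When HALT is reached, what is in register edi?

37

mov esi, 15 → esi=15
mov eax, 11 → eax=11
mov edi, 39 → edi=39
shr esi, 2 → esi=15>>2=3
add esi, 1 → esi=3+1=4
or edi, 20 → edi=39|20=55
cmp edi, esi  (cmp 55,4)
jle loop: not taken
shr esi, 3 → esi=4>>3=0
xor edi, 18 → edi=55^18=37
halt.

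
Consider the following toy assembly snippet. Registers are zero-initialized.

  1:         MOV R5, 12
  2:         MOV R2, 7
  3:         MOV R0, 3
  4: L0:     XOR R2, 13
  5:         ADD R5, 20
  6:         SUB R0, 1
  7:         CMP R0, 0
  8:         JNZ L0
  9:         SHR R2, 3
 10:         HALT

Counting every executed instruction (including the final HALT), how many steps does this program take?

MOV R5, 12 → R5=12
MOV R2, 7 → R2=7
MOV R0, 3 → R0=3
XOR R2, 13 → R2=7^13=10
ADD R5, 20 → R5=12+20=32
SUB R0, 1 → R0=3-1=2
CMP R0, 0  (cmp 2,0)
JNZ L0: taken
XOR R2, 13 → R2=10^13=7
ADD R5, 20 → R5=32+20=52
SUB R0, 1 → R0=2-1=1
CMP R0, 0  (cmp 1,0)
JNZ L0: taken
XOR R2, 13 → R2=7^13=10
ADD R5, 20 → R5=52+20=72
SUB R0, 1 → R0=1-1=0
CMP R0, 0  (cmp 0,0)
JNZ L0: not taken
SHR R2, 3 → R2=10>>3=1
halt.
Total executed instructions: 20.

20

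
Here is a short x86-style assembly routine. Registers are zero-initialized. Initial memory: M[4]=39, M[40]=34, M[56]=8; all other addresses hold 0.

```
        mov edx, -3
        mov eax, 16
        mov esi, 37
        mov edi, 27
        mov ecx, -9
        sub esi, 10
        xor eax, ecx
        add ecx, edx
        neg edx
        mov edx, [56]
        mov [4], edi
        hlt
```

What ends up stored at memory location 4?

mov edx, -3 → edx=-3
mov eax, 16 → eax=16
mov esi, 37 → esi=37
mov edi, 27 → edi=27
mov ecx, -9 → ecx=-9
sub esi, 10 → esi=37-10=27
xor eax, ecx → eax=16^(-9)=-25
add ecx, edx → ecx=(-9)+(-3)=-12
neg edx → edx=-(-3)=3
mov edx, [56] → edx=M[56]=8
mov [4], edi → M[4]=27
halt.

27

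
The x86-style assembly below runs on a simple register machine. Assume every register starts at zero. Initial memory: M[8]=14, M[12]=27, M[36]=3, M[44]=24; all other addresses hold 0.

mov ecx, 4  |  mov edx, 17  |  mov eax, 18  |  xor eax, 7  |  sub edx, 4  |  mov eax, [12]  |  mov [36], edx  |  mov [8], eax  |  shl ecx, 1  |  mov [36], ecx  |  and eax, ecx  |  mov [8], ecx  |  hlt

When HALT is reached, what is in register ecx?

8

after mov ecx, 4: ecx=4
after mov edx, 17: edx=17
after mov eax, 18: eax=18
after xor eax, 7: eax=18^7=21
after sub edx, 4: edx=17-4=13
after mov eax, [12]: eax=M[12]=27
mov [36], edx → M[36]=13
mov [8], eax → M[8]=27
after shl ecx, 1: ecx=4<<1=8
mov [36], ecx → M[36]=8
after and eax, ecx: eax=27&8=8
mov [8], ecx → M[8]=8
halt.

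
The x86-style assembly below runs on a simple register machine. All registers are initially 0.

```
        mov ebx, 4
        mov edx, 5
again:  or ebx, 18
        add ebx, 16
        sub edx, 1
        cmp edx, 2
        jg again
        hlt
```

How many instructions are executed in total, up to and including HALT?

ebx=4
edx=5
ebx=4|18=22
ebx=22+16=38
edx=5-1=4
cmp edx, 2  (cmp 4,2)
jg again: taken
ebx=38|18=54
ebx=54+16=70
edx=4-1=3
cmp edx, 2  (cmp 3,2)
jg again: taken
ebx=70|18=86
ebx=86+16=102
edx=3-1=2
cmp edx, 2  (cmp 2,2)
jg again: not taken
halt.
Total executed instructions: 18.

18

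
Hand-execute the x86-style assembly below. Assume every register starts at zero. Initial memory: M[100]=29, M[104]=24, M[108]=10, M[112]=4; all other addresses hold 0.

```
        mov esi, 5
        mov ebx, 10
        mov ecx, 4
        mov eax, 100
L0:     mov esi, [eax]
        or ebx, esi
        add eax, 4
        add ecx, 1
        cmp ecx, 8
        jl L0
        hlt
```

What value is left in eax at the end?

116

after mov esi, 5: esi=5
after mov ebx, 10: ebx=10
after mov ecx, 4: ecx=4
after mov eax, 100: eax=100
after mov esi, [eax]: esi=M[100]=29
after or ebx, esi: ebx=10|29=31
after add eax, 4: eax=100+4=104
after add ecx, 1: ecx=4+1=5
cmp ecx, 8  (cmp 5,8)
jl L0: taken
after mov esi, [eax]: esi=M[104]=24
after or ebx, esi: ebx=31|24=31
after add eax, 4: eax=104+4=108
after add ecx, 1: ecx=5+1=6
cmp ecx, 8  (cmp 6,8)
jl L0: taken
after mov esi, [eax]: esi=M[108]=10
after or ebx, esi: ebx=31|10=31
after add eax, 4: eax=108+4=112
after add ecx, 1: ecx=6+1=7
cmp ecx, 8  (cmp 7,8)
jl L0: taken
after mov esi, [eax]: esi=M[112]=4
after or ebx, esi: ebx=31|4=31
after add eax, 4: eax=112+4=116
after add ecx, 1: ecx=7+1=8
cmp ecx, 8  (cmp 8,8)
jl L0: not taken
halt.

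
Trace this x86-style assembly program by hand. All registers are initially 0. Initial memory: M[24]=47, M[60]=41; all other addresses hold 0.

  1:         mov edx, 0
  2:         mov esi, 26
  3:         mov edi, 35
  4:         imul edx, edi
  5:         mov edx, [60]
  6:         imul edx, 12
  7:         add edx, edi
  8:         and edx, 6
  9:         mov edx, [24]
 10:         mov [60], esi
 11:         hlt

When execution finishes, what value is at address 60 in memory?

mov edx, 0 → edx=0
mov esi, 26 → esi=26
mov edi, 35 → edi=35
imul edx, edi → edx=0*35=0
mov edx, [60] → edx=M[60]=41
imul edx, 12 → edx=41*12=492
add edx, edi → edx=492+35=527
and edx, 6 → edx=527&6=6
mov edx, [24] → edx=M[24]=47
mov [60], esi → M[60]=26
halt.

26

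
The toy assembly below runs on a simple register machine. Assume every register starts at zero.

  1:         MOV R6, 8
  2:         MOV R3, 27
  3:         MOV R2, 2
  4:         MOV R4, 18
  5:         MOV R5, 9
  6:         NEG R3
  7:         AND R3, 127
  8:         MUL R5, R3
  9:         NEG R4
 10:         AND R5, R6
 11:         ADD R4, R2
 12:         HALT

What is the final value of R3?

101

R6=8
R3=27
R2=2
R4=18
R5=9
R3=-(27)=-27
R3=(-27)&127=101
R5=9*101=909
R4=-(18)=-18
R5=909&8=8
R4=(-18)+2=-16
halt.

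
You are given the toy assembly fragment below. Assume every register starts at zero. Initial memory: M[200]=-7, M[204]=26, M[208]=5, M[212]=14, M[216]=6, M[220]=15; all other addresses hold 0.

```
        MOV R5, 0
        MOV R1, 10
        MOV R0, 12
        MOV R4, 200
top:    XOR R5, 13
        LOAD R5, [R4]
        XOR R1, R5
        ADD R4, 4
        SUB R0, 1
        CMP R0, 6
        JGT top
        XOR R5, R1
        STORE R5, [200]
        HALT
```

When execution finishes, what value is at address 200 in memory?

R5=0
R1=10
R0=12
R4=200
R5=0^13=13
R5=M[200]=-7
R1=10^(-7)=-13
R4=200+4=204
R0=12-1=11
CMP R0, 6  (cmp 11,6)
JGT top: taken
R5=(-7)^13=-12
R5=M[204]=26
R1=(-13)^26=-23
R4=204+4=208
R0=11-1=10
CMP R0, 6  (cmp 10,6)
JGT top: taken
R5=26^13=23
R5=M[208]=5
R1=(-23)^5=-20
R4=208+4=212
R0=10-1=9
CMP R0, 6  (cmp 9,6)
JGT top: taken
R5=5^13=8
R5=M[212]=14
R1=(-20)^14=-30
R4=212+4=216
R0=9-1=8
CMP R0, 6  (cmp 8,6)
JGT top: taken
R5=14^13=3
R5=M[216]=6
R1=(-30)^6=-28
R4=216+4=220
R0=8-1=7
CMP R0, 6  (cmp 7,6)
JGT top: taken
R5=6^13=11
R5=M[220]=15
R1=(-28)^15=-21
R4=220+4=224
R0=7-1=6
CMP R0, 6  (cmp 6,6)
JGT top: not taken
R5=15^(-21)=-28
STORE R5, [200] → M[200]=-28
halt.

-28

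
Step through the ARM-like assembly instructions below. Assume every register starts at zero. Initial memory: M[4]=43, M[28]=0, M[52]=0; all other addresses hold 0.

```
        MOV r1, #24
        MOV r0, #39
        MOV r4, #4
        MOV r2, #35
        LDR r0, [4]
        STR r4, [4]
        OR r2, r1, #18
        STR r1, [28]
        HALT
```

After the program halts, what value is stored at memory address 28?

MOV r1, #24 → r1=24
MOV r0, #39 → r0=39
MOV r4, #4 → r4=4
MOV r2, #35 → r2=35
LDR r0, [4] → r0=M[4]=43
STR r4, [4] → M[4]=4
OR r2, r1, #18 → r2=24|18=26
STR r1, [28] → M[28]=24
halt.

24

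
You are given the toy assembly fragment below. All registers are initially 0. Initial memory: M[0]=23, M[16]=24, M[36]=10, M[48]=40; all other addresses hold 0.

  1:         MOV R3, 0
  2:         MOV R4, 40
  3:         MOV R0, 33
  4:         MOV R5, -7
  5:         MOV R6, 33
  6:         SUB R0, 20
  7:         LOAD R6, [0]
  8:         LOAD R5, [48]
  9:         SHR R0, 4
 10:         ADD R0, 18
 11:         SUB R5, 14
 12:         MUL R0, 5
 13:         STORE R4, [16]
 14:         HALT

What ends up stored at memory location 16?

after MOV R3, 0: R3=0
after MOV R4, 40: R4=40
after MOV R0, 33: R0=33
after MOV R5, -7: R5=-7
after MOV R6, 33: R6=33
after SUB R0, 20: R0=33-20=13
after LOAD R6, [0]: R6=M[0]=23
after LOAD R5, [48]: R5=M[48]=40
after SHR R0, 4: R0=13>>4=0
after ADD R0, 18: R0=0+18=18
after SUB R5, 14: R5=40-14=26
after MUL R0, 5: R0=18*5=90
STORE R4, [16] → M[16]=40
halt.

40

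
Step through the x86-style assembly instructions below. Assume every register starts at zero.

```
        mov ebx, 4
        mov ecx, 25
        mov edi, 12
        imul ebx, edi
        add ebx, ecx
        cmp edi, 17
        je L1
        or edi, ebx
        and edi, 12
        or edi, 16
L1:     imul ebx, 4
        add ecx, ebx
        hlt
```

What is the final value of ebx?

292

mov ebx, 4 → ebx=4
mov ecx, 25 → ecx=25
mov edi, 12 → edi=12
imul ebx, edi → ebx=4*12=48
add ebx, ecx → ebx=48+25=73
cmp edi, 17  (cmp 12,17)
je L1: not taken
or edi, ebx → edi=12|73=77
and edi, 12 → edi=77&12=12
or edi, 16 → edi=12|16=28
imul ebx, 4 → ebx=73*4=292
add ecx, ebx → ecx=25+292=317
halt.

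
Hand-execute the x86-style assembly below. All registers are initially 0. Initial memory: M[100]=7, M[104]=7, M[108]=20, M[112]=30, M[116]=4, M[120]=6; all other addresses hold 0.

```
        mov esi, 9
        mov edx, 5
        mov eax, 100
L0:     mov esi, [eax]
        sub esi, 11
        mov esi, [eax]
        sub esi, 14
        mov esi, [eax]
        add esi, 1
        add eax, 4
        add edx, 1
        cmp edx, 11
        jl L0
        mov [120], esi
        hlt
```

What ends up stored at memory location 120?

mov esi, 9 → esi=9
mov edx, 5 → edx=5
mov eax, 100 → eax=100
mov esi, [eax] → esi=M[100]=7
sub esi, 11 → esi=7-11=-4
mov esi, [eax] → esi=M[100]=7
sub esi, 14 → esi=7-14=-7
mov esi, [eax] → esi=M[100]=7
add esi, 1 → esi=7+1=8
add eax, 4 → eax=100+4=104
add edx, 1 → edx=5+1=6
cmp edx, 11  (cmp 6,11)
jl L0: taken
mov esi, [eax] → esi=M[104]=7
sub esi, 11 → esi=7-11=-4
mov esi, [eax] → esi=M[104]=7
sub esi, 14 → esi=7-14=-7
mov esi, [eax] → esi=M[104]=7
add esi, 1 → esi=7+1=8
add eax, 4 → eax=104+4=108
add edx, 1 → edx=6+1=7
cmp edx, 11  (cmp 7,11)
jl L0: taken
mov esi, [eax] → esi=M[108]=20
sub esi, 11 → esi=20-11=9
mov esi, [eax] → esi=M[108]=20
sub esi, 14 → esi=20-14=6
mov esi, [eax] → esi=M[108]=20
add esi, 1 → esi=20+1=21
add eax, 4 → eax=108+4=112
add edx, 1 → edx=7+1=8
cmp edx, 11  (cmp 8,11)
jl L0: taken
mov esi, [eax] → esi=M[112]=30
sub esi, 11 → esi=30-11=19
mov esi, [eax] → esi=M[112]=30
sub esi, 14 → esi=30-14=16
mov esi, [eax] → esi=M[112]=30
add esi, 1 → esi=30+1=31
add eax, 4 → eax=112+4=116
add edx, 1 → edx=8+1=9
cmp edx, 11  (cmp 9,11)
jl L0: taken
mov esi, [eax] → esi=M[116]=4
sub esi, 11 → esi=4-11=-7
mov esi, [eax] → esi=M[116]=4
sub esi, 14 → esi=4-14=-10
mov esi, [eax] → esi=M[116]=4
add esi, 1 → esi=4+1=5
add eax, 4 → eax=116+4=120
add edx, 1 → edx=9+1=10
cmp edx, 11  (cmp 10,11)
jl L0: taken
mov esi, [eax] → esi=M[120]=6
sub esi, 11 → esi=6-11=-5
mov esi, [eax] → esi=M[120]=6
sub esi, 14 → esi=6-14=-8
mov esi, [eax] → esi=M[120]=6
add esi, 1 → esi=6+1=7
add eax, 4 → eax=120+4=124
add edx, 1 → edx=10+1=11
cmp edx, 11  (cmp 11,11)
jl L0: not taken
mov [120], esi → M[120]=7
halt.

7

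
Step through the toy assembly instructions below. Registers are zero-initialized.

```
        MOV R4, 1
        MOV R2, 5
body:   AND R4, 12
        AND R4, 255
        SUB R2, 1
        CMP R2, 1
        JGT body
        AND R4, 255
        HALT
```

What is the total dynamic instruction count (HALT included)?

R4=1
R2=5
R4=1&12=0
R4=0&255=0
R2=5-1=4
CMP R2, 1  (cmp 4,1)
JGT body: taken
R4=0&12=0
R4=0&255=0
R2=4-1=3
CMP R2, 1  (cmp 3,1)
JGT body: taken
R4=0&12=0
R4=0&255=0
R2=3-1=2
CMP R2, 1  (cmp 2,1)
JGT body: taken
R4=0&12=0
R4=0&255=0
R2=2-1=1
CMP R2, 1  (cmp 1,1)
JGT body: not taken
R4=0&255=0
halt.
Total executed instructions: 24.

24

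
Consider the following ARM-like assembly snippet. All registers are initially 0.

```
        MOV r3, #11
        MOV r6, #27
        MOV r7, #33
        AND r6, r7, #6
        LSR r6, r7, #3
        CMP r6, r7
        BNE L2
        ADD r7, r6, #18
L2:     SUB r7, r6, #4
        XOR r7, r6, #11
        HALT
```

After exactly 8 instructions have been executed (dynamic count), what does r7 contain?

r3=11
r6=27
r7=33
r6=33&6=0
r6=33>>3=4
CMP r6, r7  (cmp 4,33)
BNE L2: taken
r7=4-4=0
After step 8: r7 = 0.

0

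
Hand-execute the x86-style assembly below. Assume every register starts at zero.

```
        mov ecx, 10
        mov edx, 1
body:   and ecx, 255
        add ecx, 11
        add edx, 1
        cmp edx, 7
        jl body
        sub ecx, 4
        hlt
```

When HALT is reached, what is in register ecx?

mov ecx, 10 → ecx=10
mov edx, 1 → edx=1
and ecx, 255 → ecx=10&255=10
add ecx, 11 → ecx=10+11=21
add edx, 1 → edx=1+1=2
cmp edx, 7  (cmp 2,7)
jl body: taken
and ecx, 255 → ecx=21&255=21
add ecx, 11 → ecx=21+11=32
add edx, 1 → edx=2+1=3
cmp edx, 7  (cmp 3,7)
jl body: taken
and ecx, 255 → ecx=32&255=32
add ecx, 11 → ecx=32+11=43
add edx, 1 → edx=3+1=4
cmp edx, 7  (cmp 4,7)
jl body: taken
and ecx, 255 → ecx=43&255=43
add ecx, 11 → ecx=43+11=54
add edx, 1 → edx=4+1=5
cmp edx, 7  (cmp 5,7)
jl body: taken
and ecx, 255 → ecx=54&255=54
add ecx, 11 → ecx=54+11=65
add edx, 1 → edx=5+1=6
cmp edx, 7  (cmp 6,7)
jl body: taken
and ecx, 255 → ecx=65&255=65
add ecx, 11 → ecx=65+11=76
add edx, 1 → edx=6+1=7
cmp edx, 7  (cmp 7,7)
jl body: not taken
sub ecx, 4 → ecx=76-4=72
halt.

72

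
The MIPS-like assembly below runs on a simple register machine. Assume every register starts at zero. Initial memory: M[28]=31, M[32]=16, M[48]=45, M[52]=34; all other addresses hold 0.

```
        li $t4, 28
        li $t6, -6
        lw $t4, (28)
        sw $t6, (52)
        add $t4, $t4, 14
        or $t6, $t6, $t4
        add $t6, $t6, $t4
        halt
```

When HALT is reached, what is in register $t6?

44

li $t4, 28 → $t4=28
li $t6, -6 → $t6=-6
lw $t4, (28) → $t4=M[28]=31
sw $t6, (52) → M[52]=-6
add $t4, $t4, 14 → $t4=31+14=45
or $t6, $t6, $t4 → $t6=(-6)|45=-1
add $t6, $t6, $t4 → $t6=(-1)+45=44
halt.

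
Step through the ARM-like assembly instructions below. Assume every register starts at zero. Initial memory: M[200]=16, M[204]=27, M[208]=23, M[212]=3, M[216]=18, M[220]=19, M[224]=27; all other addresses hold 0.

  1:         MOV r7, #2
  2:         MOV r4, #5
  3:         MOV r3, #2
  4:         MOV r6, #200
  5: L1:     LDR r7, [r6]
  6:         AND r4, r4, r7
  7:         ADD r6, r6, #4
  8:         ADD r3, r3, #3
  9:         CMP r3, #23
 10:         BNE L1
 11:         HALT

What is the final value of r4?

0

after MOV r7, #2: r7=2
after MOV r4, #5: r4=5
after MOV r3, #2: r3=2
after MOV r6, #200: r6=200
after LDR r7, [r6]: r7=M[200]=16
after AND r4, r4, r7: r4=5&16=0
after ADD r6, r6, #4: r6=200+4=204
after ADD r3, r3, #3: r3=2+3=5
CMP r3, #23  (cmp 5,23)
BNE L1: taken
after LDR r7, [r6]: r7=M[204]=27
after AND r4, r4, r7: r4=0&27=0
after ADD r6, r6, #4: r6=204+4=208
after ADD r3, r3, #3: r3=5+3=8
CMP r3, #23  (cmp 8,23)
BNE L1: taken
after LDR r7, [r6]: r7=M[208]=23
after AND r4, r4, r7: r4=0&23=0
after ADD r6, r6, #4: r6=208+4=212
after ADD r3, r3, #3: r3=8+3=11
CMP r3, #23  (cmp 11,23)
BNE L1: taken
after LDR r7, [r6]: r7=M[212]=3
after AND r4, r4, r7: r4=0&3=0
after ADD r6, r6, #4: r6=212+4=216
after ADD r3, r3, #3: r3=11+3=14
CMP r3, #23  (cmp 14,23)
BNE L1: taken
after LDR r7, [r6]: r7=M[216]=18
after AND r4, r4, r7: r4=0&18=0
after ADD r6, r6, #4: r6=216+4=220
after ADD r3, r3, #3: r3=14+3=17
CMP r3, #23  (cmp 17,23)
BNE L1: taken
after LDR r7, [r6]: r7=M[220]=19
after AND r4, r4, r7: r4=0&19=0
after ADD r6, r6, #4: r6=220+4=224
after ADD r3, r3, #3: r3=17+3=20
CMP r3, #23  (cmp 20,23)
BNE L1: taken
after LDR r7, [r6]: r7=M[224]=27
after AND r4, r4, r7: r4=0&27=0
after ADD r6, r6, #4: r6=224+4=228
after ADD r3, r3, #3: r3=20+3=23
CMP r3, #23  (cmp 23,23)
BNE L1: not taken
halt.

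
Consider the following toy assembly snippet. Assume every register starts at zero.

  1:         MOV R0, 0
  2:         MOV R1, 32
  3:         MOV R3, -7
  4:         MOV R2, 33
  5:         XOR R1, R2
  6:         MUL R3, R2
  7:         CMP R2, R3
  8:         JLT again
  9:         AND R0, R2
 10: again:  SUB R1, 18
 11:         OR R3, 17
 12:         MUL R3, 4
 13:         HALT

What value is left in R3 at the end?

-924

after MOV R0, 0: R0=0
after MOV R1, 32: R1=32
after MOV R3, -7: R3=-7
after MOV R2, 33: R2=33
after XOR R1, R2: R1=32^33=1
after MUL R3, R2: R3=(-7)*33=-231
CMP R2, R3  (cmp 33,-231)
JLT again: not taken
after AND R0, R2: R0=0&33=0
after SUB R1, 18: R1=1-18=-17
after OR R3, 17: R3=(-231)|17=-231
after MUL R3, 4: R3=(-231)*4=-924
halt.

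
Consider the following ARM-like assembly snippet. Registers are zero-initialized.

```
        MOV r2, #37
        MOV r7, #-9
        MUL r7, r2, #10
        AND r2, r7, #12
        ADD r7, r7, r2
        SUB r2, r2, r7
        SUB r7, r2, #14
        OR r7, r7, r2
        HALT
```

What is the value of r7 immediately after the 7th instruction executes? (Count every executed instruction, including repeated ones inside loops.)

-384

r2=37
r7=-9
r7=37*10=370
r2=370&12=0
r7=370+0=370
r2=0-370=-370
r7=(-370)-14=-384
After step 7: r7 = -384.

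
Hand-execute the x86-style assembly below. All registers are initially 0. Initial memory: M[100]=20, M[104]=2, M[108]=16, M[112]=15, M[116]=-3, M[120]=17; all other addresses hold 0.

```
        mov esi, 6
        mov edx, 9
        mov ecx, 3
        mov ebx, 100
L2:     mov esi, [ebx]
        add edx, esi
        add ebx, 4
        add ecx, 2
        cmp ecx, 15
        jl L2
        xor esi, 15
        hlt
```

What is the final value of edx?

76

esi=6
edx=9
ecx=3
ebx=100
esi=M[100]=20
edx=9+20=29
ebx=100+4=104
ecx=3+2=5
cmp ecx, 15  (cmp 5,15)
jl L2: taken
esi=M[104]=2
edx=29+2=31
ebx=104+4=108
ecx=5+2=7
cmp ecx, 15  (cmp 7,15)
jl L2: taken
esi=M[108]=16
edx=31+16=47
ebx=108+4=112
ecx=7+2=9
cmp ecx, 15  (cmp 9,15)
jl L2: taken
esi=M[112]=15
edx=47+15=62
ebx=112+4=116
ecx=9+2=11
cmp ecx, 15  (cmp 11,15)
jl L2: taken
esi=M[116]=-3
edx=62+(-3)=59
ebx=116+4=120
ecx=11+2=13
cmp ecx, 15  (cmp 13,15)
jl L2: taken
esi=M[120]=17
edx=59+17=76
ebx=120+4=124
ecx=13+2=15
cmp ecx, 15  (cmp 15,15)
jl L2: not taken
esi=17^15=30
halt.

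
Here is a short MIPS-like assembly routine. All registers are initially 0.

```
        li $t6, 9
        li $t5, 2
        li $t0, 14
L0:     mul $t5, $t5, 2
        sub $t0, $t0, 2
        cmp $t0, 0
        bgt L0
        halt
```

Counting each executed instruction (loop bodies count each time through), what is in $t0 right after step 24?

li $t6, 9 → $t6=9
li $t5, 2 → $t5=2
li $t0, 14 → $t0=14
mul $t5, $t5, 2 → $t5=2*2=4
sub $t0, $t0, 2 → $t0=14-2=12
cmp $t0, 0  (cmp 12,0)
bgt L0: taken
mul $t5, $t5, 2 → $t5=4*2=8
sub $t0, $t0, 2 → $t0=12-2=10
cmp $t0, 0  (cmp 10,0)
bgt L0: taken
mul $t5, $t5, 2 → $t5=8*2=16
sub $t0, $t0, 2 → $t0=10-2=8
cmp $t0, 0  (cmp 8,0)
bgt L0: taken
mul $t5, $t5, 2 → $t5=16*2=32
sub $t0, $t0, 2 → $t0=8-2=6
cmp $t0, 0  (cmp 6,0)
bgt L0: taken
mul $t5, $t5, 2 → $t5=32*2=64
sub $t0, $t0, 2 → $t0=6-2=4
cmp $t0, 0  (cmp 4,0)
bgt L0: taken
mul $t5, $t5, 2 → $t5=64*2=128
After step 24: $t0 = 4.

4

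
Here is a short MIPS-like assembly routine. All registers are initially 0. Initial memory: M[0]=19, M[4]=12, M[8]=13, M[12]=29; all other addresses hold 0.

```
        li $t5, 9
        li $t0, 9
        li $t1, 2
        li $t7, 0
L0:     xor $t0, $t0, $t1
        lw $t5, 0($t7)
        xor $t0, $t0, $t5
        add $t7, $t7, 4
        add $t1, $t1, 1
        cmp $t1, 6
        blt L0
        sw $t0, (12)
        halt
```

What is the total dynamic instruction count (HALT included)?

after li $t5, 9: $t5=9
after li $t0, 9: $t0=9
after li $t1, 2: $t1=2
after li $t7, 0: $t7=0
after xor $t0, $t0, $t1: $t0=9^2=11
after lw $t5, 0($t7): $t5=M[0]=19
after xor $t0, $t0, $t5: $t0=11^19=24
after add $t7, $t7, 4: $t7=0+4=4
after add $t1, $t1, 1: $t1=2+1=3
cmp $t1, 6  (cmp 3,6)
blt L0: taken
after xor $t0, $t0, $t1: $t0=24^3=27
after lw $t5, 0($t7): $t5=M[4]=12
after xor $t0, $t0, $t5: $t0=27^12=23
after add $t7, $t7, 4: $t7=4+4=8
after add $t1, $t1, 1: $t1=3+1=4
cmp $t1, 6  (cmp 4,6)
blt L0: taken
after xor $t0, $t0, $t1: $t0=23^4=19
after lw $t5, 0($t7): $t5=M[8]=13
after xor $t0, $t0, $t5: $t0=19^13=30
after add $t7, $t7, 4: $t7=8+4=12
after add $t1, $t1, 1: $t1=4+1=5
cmp $t1, 6  (cmp 5,6)
blt L0: taken
after xor $t0, $t0, $t1: $t0=30^5=27
after lw $t5, 0($t7): $t5=M[12]=29
after xor $t0, $t0, $t5: $t0=27^29=6
after add $t7, $t7, 4: $t7=12+4=16
after add $t1, $t1, 1: $t1=5+1=6
cmp $t1, 6  (cmp 6,6)
blt L0: not taken
sw $t0, (12) → M[12]=6
halt.
Total executed instructions: 34.

34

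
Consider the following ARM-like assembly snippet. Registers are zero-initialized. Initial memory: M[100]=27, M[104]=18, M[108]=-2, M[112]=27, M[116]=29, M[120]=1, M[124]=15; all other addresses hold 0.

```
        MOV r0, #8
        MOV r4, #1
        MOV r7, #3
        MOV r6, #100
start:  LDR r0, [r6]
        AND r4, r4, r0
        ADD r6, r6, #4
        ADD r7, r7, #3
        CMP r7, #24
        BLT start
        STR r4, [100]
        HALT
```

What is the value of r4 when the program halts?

r0=8
r4=1
r7=3
r6=100
r0=M[100]=27
r4=1&27=1
r6=100+4=104
r7=3+3=6
CMP r7, #24  (cmp 6,24)
BLT start: taken
r0=M[104]=18
r4=1&18=0
r6=104+4=108
r7=6+3=9
CMP r7, #24  (cmp 9,24)
BLT start: taken
r0=M[108]=-2
r4=0&(-2)=0
r6=108+4=112
r7=9+3=12
CMP r7, #24  (cmp 12,24)
BLT start: taken
r0=M[112]=27
r4=0&27=0
r6=112+4=116
r7=12+3=15
CMP r7, #24  (cmp 15,24)
BLT start: taken
r0=M[116]=29
r4=0&29=0
r6=116+4=120
r7=15+3=18
CMP r7, #24  (cmp 18,24)
BLT start: taken
r0=M[120]=1
r4=0&1=0
r6=120+4=124
r7=18+3=21
CMP r7, #24  (cmp 21,24)
BLT start: taken
r0=M[124]=15
r4=0&15=0
r6=124+4=128
r7=21+3=24
CMP r7, #24  (cmp 24,24)
BLT start: not taken
STR r4, [100] → M[100]=0
halt.

0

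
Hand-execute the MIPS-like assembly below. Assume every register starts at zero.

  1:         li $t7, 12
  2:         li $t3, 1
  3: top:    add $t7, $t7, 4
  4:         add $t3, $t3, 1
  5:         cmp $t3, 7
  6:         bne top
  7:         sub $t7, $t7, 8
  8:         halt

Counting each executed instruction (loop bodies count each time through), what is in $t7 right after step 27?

28

after li $t7, 12: $t7=12
after li $t3, 1: $t3=1
after add $t7, $t7, 4: $t7=12+4=16
after add $t3, $t3, 1: $t3=1+1=2
cmp $t3, 7  (cmp 2,7)
bne top: taken
after add $t7, $t7, 4: $t7=16+4=20
after add $t3, $t3, 1: $t3=2+1=3
cmp $t3, 7  (cmp 3,7)
bne top: taken
after add $t7, $t7, 4: $t7=20+4=24
after add $t3, $t3, 1: $t3=3+1=4
cmp $t3, 7  (cmp 4,7)
bne top: taken
after add $t7, $t7, 4: $t7=24+4=28
after add $t3, $t3, 1: $t3=4+1=5
cmp $t3, 7  (cmp 5,7)
bne top: taken
after add $t7, $t7, 4: $t7=28+4=32
after add $t3, $t3, 1: $t3=5+1=6
cmp $t3, 7  (cmp 6,7)
bne top: taken
after add $t7, $t7, 4: $t7=32+4=36
after add $t3, $t3, 1: $t3=6+1=7
cmp $t3, 7  (cmp 7,7)
bne top: not taken
after sub $t7, $t7, 8: $t7=36-8=28
After step 27: $t7 = 28.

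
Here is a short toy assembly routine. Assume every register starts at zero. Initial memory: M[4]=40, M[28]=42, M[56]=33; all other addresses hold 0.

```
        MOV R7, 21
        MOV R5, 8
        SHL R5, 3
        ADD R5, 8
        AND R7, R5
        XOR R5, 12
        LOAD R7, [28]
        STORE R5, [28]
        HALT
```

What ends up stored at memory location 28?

68

after MOV R7, 21: R7=21
after MOV R5, 8: R5=8
after SHL R5, 3: R5=8<<3=64
after ADD R5, 8: R5=64+8=72
after AND R7, R5: R7=21&72=0
after XOR R5, 12: R5=72^12=68
after LOAD R7, [28]: R7=M[28]=42
STORE R5, [28] → M[28]=68
halt.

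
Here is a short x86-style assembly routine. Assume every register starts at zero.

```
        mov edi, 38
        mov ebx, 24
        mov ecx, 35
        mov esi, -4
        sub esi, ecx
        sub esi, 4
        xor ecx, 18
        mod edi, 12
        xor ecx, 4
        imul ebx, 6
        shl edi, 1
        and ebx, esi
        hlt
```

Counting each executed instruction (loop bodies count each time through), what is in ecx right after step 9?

53

edi=38
ebx=24
ecx=35
esi=-4
esi=(-4)-35=-39
esi=(-39)-4=-43
ecx=35^18=49
edi=38%12=2
ecx=49^4=53
After step 9: ecx = 53.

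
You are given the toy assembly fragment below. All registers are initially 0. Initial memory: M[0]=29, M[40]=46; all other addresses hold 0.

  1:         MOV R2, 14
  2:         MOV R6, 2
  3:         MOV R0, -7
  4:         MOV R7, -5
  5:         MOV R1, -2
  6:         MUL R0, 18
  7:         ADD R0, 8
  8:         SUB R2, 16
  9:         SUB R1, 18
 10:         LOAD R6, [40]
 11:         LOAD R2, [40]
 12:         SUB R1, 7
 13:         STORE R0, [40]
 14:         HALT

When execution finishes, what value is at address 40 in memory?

-118

after MOV R2, 14: R2=14
after MOV R6, 2: R6=2
after MOV R0, -7: R0=-7
after MOV R7, -5: R7=-5
after MOV R1, -2: R1=-2
after MUL R0, 18: R0=(-7)*18=-126
after ADD R0, 8: R0=(-126)+8=-118
after SUB R2, 16: R2=14-16=-2
after SUB R1, 18: R1=(-2)-18=-20
after LOAD R6, [40]: R6=M[40]=46
after LOAD R2, [40]: R2=M[40]=46
after SUB R1, 7: R1=(-20)-7=-27
STORE R0, [40] → M[40]=-118
halt.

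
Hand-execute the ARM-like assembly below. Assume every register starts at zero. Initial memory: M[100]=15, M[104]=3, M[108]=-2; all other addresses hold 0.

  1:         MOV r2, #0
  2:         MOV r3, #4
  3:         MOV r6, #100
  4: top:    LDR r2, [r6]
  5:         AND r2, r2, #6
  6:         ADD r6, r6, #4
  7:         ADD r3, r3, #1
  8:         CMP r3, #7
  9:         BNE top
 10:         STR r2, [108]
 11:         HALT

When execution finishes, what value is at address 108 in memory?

after MOV r2, #0: r2=0
after MOV r3, #4: r3=4
after MOV r6, #100: r6=100
after LDR r2, [r6]: r2=M[100]=15
after AND r2, r2, #6: r2=15&6=6
after ADD r6, r6, #4: r6=100+4=104
after ADD r3, r3, #1: r3=4+1=5
CMP r3, #7  (cmp 5,7)
BNE top: taken
after LDR r2, [r6]: r2=M[104]=3
after AND r2, r2, #6: r2=3&6=2
after ADD r6, r6, #4: r6=104+4=108
after ADD r3, r3, #1: r3=5+1=6
CMP r3, #7  (cmp 6,7)
BNE top: taken
after LDR r2, [r6]: r2=M[108]=-2
after AND r2, r2, #6: r2=(-2)&6=6
after ADD r6, r6, #4: r6=108+4=112
after ADD r3, r3, #1: r3=6+1=7
CMP r3, #7  (cmp 7,7)
BNE top: not taken
STR r2, [108] → M[108]=6
halt.

6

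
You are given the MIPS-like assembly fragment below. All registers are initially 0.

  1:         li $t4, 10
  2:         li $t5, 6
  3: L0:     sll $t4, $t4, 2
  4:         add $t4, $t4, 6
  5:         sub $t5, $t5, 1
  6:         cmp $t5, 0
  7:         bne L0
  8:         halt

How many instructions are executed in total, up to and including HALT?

after li $t4, 10: $t4=10
after li $t5, 6: $t5=6
after sll $t4, $t4, 2: $t4=10<<2=40
after add $t4, $t4, 6: $t4=40+6=46
after sub $t5, $t5, 1: $t5=6-1=5
cmp $t5, 0  (cmp 5,0)
bne L0: taken
after sll $t4, $t4, 2: $t4=46<<2=184
after add $t4, $t4, 6: $t4=184+6=190
after sub $t5, $t5, 1: $t5=5-1=4
cmp $t5, 0  (cmp 4,0)
bne L0: taken
after sll $t4, $t4, 2: $t4=190<<2=760
after add $t4, $t4, 6: $t4=760+6=766
after sub $t5, $t5, 1: $t5=4-1=3
cmp $t5, 0  (cmp 3,0)
bne L0: taken
after sll $t4, $t4, 2: $t4=766<<2=3064
after add $t4, $t4, 6: $t4=3064+6=3070
after sub $t5, $t5, 1: $t5=3-1=2
cmp $t5, 0  (cmp 2,0)
bne L0: taken
after sll $t4, $t4, 2: $t4=3070<<2=12280
after add $t4, $t4, 6: $t4=12280+6=12286
after sub $t5, $t5, 1: $t5=2-1=1
cmp $t5, 0  (cmp 1,0)
bne L0: taken
after sll $t4, $t4, 2: $t4=12286<<2=49144
after add $t4, $t4, 6: $t4=49144+6=49150
after sub $t5, $t5, 1: $t5=1-1=0
cmp $t5, 0  (cmp 0,0)
bne L0: not taken
halt.
Total executed instructions: 33.

33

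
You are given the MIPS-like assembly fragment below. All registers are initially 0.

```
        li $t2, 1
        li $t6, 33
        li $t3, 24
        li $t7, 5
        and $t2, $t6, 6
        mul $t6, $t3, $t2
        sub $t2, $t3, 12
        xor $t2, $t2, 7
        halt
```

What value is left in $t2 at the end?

11

after li $t2, 1: $t2=1
after li $t6, 33: $t6=33
after li $t3, 24: $t3=24
after li $t7, 5: $t7=5
after and $t2, $t6, 6: $t2=33&6=0
after mul $t6, $t3, $t2: $t6=24*0=0
after sub $t2, $t3, 12: $t2=24-12=12
after xor $t2, $t2, 7: $t2=12^7=11
halt.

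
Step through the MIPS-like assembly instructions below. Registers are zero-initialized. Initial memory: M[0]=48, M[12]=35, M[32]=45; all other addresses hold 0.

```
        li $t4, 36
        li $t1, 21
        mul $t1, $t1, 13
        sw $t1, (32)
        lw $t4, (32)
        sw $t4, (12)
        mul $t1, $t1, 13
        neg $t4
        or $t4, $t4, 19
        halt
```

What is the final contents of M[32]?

273

after li $t4, 36: $t4=36
after li $t1, 21: $t1=21
after mul $t1, $t1, 13: $t1=21*13=273
sw $t1, (32) → M[32]=273
after lw $t4, (32): $t4=M[32]=273
sw $t4, (12) → M[12]=273
after mul $t1, $t1, 13: $t1=273*13=3549
after neg $t4: $t4=-(273)=-273
after or $t4, $t4, 19: $t4=(-273)|19=-257
halt.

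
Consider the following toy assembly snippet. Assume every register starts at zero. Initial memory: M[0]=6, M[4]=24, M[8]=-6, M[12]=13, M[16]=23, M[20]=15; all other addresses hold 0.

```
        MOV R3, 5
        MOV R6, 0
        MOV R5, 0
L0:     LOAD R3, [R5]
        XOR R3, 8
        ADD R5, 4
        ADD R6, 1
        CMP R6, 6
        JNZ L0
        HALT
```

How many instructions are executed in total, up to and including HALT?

40

MOV R3, 5 → R3=5
MOV R6, 0 → R6=0
MOV R5, 0 → R5=0
LOAD R3, [R5] → R3=M[0]=6
XOR R3, 8 → R3=6^8=14
ADD R5, 4 → R5=0+4=4
ADD R6, 1 → R6=0+1=1
CMP R6, 6  (cmp 1,6)
JNZ L0: taken
LOAD R3, [R5] → R3=M[4]=24
XOR R3, 8 → R3=24^8=16
ADD R5, 4 → R5=4+4=8
ADD R6, 1 → R6=1+1=2
CMP R6, 6  (cmp 2,6)
JNZ L0: taken
LOAD R3, [R5] → R3=M[8]=-6
XOR R3, 8 → R3=(-6)^8=-14
ADD R5, 4 → R5=8+4=12
ADD R6, 1 → R6=2+1=3
CMP R6, 6  (cmp 3,6)
JNZ L0: taken
LOAD R3, [R5] → R3=M[12]=13
XOR R3, 8 → R3=13^8=5
ADD R5, 4 → R5=12+4=16
ADD R6, 1 → R6=3+1=4
CMP R6, 6  (cmp 4,6)
JNZ L0: taken
LOAD R3, [R5] → R3=M[16]=23
XOR R3, 8 → R3=23^8=31
ADD R5, 4 → R5=16+4=20
ADD R6, 1 → R6=4+1=5
CMP R6, 6  (cmp 5,6)
JNZ L0: taken
LOAD R3, [R5] → R3=M[20]=15
XOR R3, 8 → R3=15^8=7
ADD R5, 4 → R5=20+4=24
ADD R6, 1 → R6=5+1=6
CMP R6, 6  (cmp 6,6)
JNZ L0: not taken
halt.
Total executed instructions: 40.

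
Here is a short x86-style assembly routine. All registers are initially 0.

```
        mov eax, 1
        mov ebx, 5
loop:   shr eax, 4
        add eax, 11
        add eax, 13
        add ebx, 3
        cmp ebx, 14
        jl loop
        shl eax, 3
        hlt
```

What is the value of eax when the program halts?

after mov eax, 1: eax=1
after mov ebx, 5: ebx=5
after shr eax, 4: eax=1>>4=0
after add eax, 11: eax=0+11=11
after add eax, 13: eax=11+13=24
after add ebx, 3: ebx=5+3=8
cmp ebx, 14  (cmp 8,14)
jl loop: taken
after shr eax, 4: eax=24>>4=1
after add eax, 11: eax=1+11=12
after add eax, 13: eax=12+13=25
after add ebx, 3: ebx=8+3=11
cmp ebx, 14  (cmp 11,14)
jl loop: taken
after shr eax, 4: eax=25>>4=1
after add eax, 11: eax=1+11=12
after add eax, 13: eax=12+13=25
after add ebx, 3: ebx=11+3=14
cmp ebx, 14  (cmp 14,14)
jl loop: not taken
after shl eax, 3: eax=25<<3=200
halt.

200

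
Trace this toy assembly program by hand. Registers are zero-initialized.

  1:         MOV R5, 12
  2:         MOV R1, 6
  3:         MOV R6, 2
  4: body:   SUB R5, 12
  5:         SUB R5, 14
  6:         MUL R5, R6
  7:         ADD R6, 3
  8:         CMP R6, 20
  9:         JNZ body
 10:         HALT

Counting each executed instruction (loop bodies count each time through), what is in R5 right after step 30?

after MOV R5, 12: R5=12
after MOV R1, 6: R1=6
after MOV R6, 2: R6=2
after SUB R5, 12: R5=12-12=0
after SUB R5, 14: R5=0-14=-14
after MUL R5, R6: R5=(-14)*2=-28
after ADD R6, 3: R6=2+3=5
CMP R6, 20  (cmp 5,20)
JNZ body: taken
after SUB R5, 12: R5=(-28)-12=-40
after SUB R5, 14: R5=(-40)-14=-54
after MUL R5, R6: R5=(-54)*5=-270
after ADD R6, 3: R6=5+3=8
CMP R6, 20  (cmp 8,20)
JNZ body: taken
after SUB R5, 12: R5=(-270)-12=-282
after SUB R5, 14: R5=(-282)-14=-296
after MUL R5, R6: R5=(-296)*8=-2368
after ADD R6, 3: R6=8+3=11
CMP R6, 20  (cmp 11,20)
JNZ body: taken
after SUB R5, 12: R5=(-2368)-12=-2380
after SUB R5, 14: R5=(-2380)-14=-2394
after MUL R5, R6: R5=(-2394)*11=-26334
after ADD R6, 3: R6=11+3=14
CMP R6, 20  (cmp 14,20)
JNZ body: taken
after SUB R5, 12: R5=(-26334)-12=-26346
after SUB R5, 14: R5=(-26346)-14=-26360
after MUL R5, R6: R5=(-26360)*14=-369040
After step 30: R5 = -369040.

-369040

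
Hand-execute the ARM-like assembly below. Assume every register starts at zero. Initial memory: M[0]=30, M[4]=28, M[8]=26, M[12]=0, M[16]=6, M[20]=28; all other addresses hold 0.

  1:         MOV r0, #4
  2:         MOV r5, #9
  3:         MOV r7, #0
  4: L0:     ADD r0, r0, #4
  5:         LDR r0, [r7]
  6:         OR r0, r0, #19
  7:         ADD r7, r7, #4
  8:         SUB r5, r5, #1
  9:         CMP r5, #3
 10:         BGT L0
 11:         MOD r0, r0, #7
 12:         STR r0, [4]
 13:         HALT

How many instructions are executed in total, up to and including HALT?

48

after MOV r0, #4: r0=4
after MOV r5, #9: r5=9
after MOV r7, #0: r7=0
after ADD r0, r0, #4: r0=4+4=8
after LDR r0, [r7]: r0=M[0]=30
after OR r0, r0, #19: r0=30|19=31
after ADD r7, r7, #4: r7=0+4=4
after SUB r5, r5, #1: r5=9-1=8
CMP r5, #3  (cmp 8,3)
BGT L0: taken
after ADD r0, r0, #4: r0=31+4=35
after LDR r0, [r7]: r0=M[4]=28
after OR r0, r0, #19: r0=28|19=31
after ADD r7, r7, #4: r7=4+4=8
after SUB r5, r5, #1: r5=8-1=7
CMP r5, #3  (cmp 7,3)
BGT L0: taken
after ADD r0, r0, #4: r0=31+4=35
after LDR r0, [r7]: r0=M[8]=26
after OR r0, r0, #19: r0=26|19=27
after ADD r7, r7, #4: r7=8+4=12
after SUB r5, r5, #1: r5=7-1=6
CMP r5, #3  (cmp 6,3)
BGT L0: taken
after ADD r0, r0, #4: r0=27+4=31
after LDR r0, [r7]: r0=M[12]=0
after OR r0, r0, #19: r0=0|19=19
after ADD r7, r7, #4: r7=12+4=16
after SUB r5, r5, #1: r5=6-1=5
CMP r5, #3  (cmp 5,3)
BGT L0: taken
after ADD r0, r0, #4: r0=19+4=23
after LDR r0, [r7]: r0=M[16]=6
after OR r0, r0, #19: r0=6|19=23
after ADD r7, r7, #4: r7=16+4=20
after SUB r5, r5, #1: r5=5-1=4
CMP r5, #3  (cmp 4,3)
BGT L0: taken
after ADD r0, r0, #4: r0=23+4=27
after LDR r0, [r7]: r0=M[20]=28
after OR r0, r0, #19: r0=28|19=31
after ADD r7, r7, #4: r7=20+4=24
after SUB r5, r5, #1: r5=4-1=3
CMP r5, #3  (cmp 3,3)
BGT L0: not taken
after MOD r0, r0, #7: r0=31%7=3
STR r0, [4] → M[4]=3
halt.
Total executed instructions: 48.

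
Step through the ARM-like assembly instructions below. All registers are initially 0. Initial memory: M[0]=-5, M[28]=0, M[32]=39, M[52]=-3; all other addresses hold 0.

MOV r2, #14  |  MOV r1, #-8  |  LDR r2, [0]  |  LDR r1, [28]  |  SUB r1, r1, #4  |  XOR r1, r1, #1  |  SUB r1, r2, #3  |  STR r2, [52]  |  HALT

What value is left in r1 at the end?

r2=14
r1=-8
r2=M[0]=-5
r1=M[28]=0
r1=0-4=-4
r1=(-4)^1=-3
r1=(-5)-3=-8
STR r2, [52] → M[52]=-5
halt.

-8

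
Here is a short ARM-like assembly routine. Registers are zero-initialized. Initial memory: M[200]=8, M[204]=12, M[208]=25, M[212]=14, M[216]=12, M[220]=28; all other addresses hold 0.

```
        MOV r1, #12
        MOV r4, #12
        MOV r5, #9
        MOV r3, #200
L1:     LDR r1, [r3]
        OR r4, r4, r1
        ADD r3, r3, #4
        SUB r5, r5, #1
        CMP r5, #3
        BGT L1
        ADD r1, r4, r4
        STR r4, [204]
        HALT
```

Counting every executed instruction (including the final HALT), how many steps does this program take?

43

MOV r1, #12 → r1=12
MOV r4, #12 → r4=12
MOV r5, #9 → r5=9
MOV r3, #200 → r3=200
LDR r1, [r3] → r1=M[200]=8
OR r4, r4, r1 → r4=12|8=12
ADD r3, r3, #4 → r3=200+4=204
SUB r5, r5, #1 → r5=9-1=8
CMP r5, #3  (cmp 8,3)
BGT L1: taken
LDR r1, [r3] → r1=M[204]=12
OR r4, r4, r1 → r4=12|12=12
ADD r3, r3, #4 → r3=204+4=208
SUB r5, r5, #1 → r5=8-1=7
CMP r5, #3  (cmp 7,3)
BGT L1: taken
LDR r1, [r3] → r1=M[208]=25
OR r4, r4, r1 → r4=12|25=29
ADD r3, r3, #4 → r3=208+4=212
SUB r5, r5, #1 → r5=7-1=6
CMP r5, #3  (cmp 6,3)
BGT L1: taken
LDR r1, [r3] → r1=M[212]=14
OR r4, r4, r1 → r4=29|14=31
ADD r3, r3, #4 → r3=212+4=216
SUB r5, r5, #1 → r5=6-1=5
CMP r5, #3  (cmp 5,3)
BGT L1: taken
LDR r1, [r3] → r1=M[216]=12
OR r4, r4, r1 → r4=31|12=31
ADD r3, r3, #4 → r3=216+4=220
SUB r5, r5, #1 → r5=5-1=4
CMP r5, #3  (cmp 4,3)
BGT L1: taken
LDR r1, [r3] → r1=M[220]=28
OR r4, r4, r1 → r4=31|28=31
ADD r3, r3, #4 → r3=220+4=224
SUB r5, r5, #1 → r5=4-1=3
CMP r5, #3  (cmp 3,3)
BGT L1: not taken
ADD r1, r4, r4 → r1=31+31=62
STR r4, [204] → M[204]=31
halt.
Total executed instructions: 43.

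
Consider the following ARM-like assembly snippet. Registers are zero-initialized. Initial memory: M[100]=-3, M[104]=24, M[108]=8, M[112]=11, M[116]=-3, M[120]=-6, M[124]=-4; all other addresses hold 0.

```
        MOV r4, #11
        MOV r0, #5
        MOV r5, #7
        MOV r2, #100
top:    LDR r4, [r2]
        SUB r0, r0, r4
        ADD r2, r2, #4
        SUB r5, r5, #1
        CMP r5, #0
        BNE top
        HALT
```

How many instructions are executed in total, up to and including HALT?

r4=11
r0=5
r5=7
r2=100
r4=M[100]=-3
r0=5-(-3)=8
r2=100+4=104
r5=7-1=6
CMP r5, #0  (cmp 6,0)
BNE top: taken
r4=M[104]=24
r0=8-24=-16
r2=104+4=108
r5=6-1=5
CMP r5, #0  (cmp 5,0)
BNE top: taken
r4=M[108]=8
r0=(-16)-8=-24
r2=108+4=112
r5=5-1=4
CMP r5, #0  (cmp 4,0)
BNE top: taken
r4=M[112]=11
r0=(-24)-11=-35
r2=112+4=116
r5=4-1=3
CMP r5, #0  (cmp 3,0)
BNE top: taken
r4=M[116]=-3
r0=(-35)-(-3)=-32
r2=116+4=120
r5=3-1=2
CMP r5, #0  (cmp 2,0)
BNE top: taken
r4=M[120]=-6
r0=(-32)-(-6)=-26
r2=120+4=124
r5=2-1=1
CMP r5, #0  (cmp 1,0)
BNE top: taken
r4=M[124]=-4
r0=(-26)-(-4)=-22
r2=124+4=128
r5=1-1=0
CMP r5, #0  (cmp 0,0)
BNE top: not taken
halt.
Total executed instructions: 47.

47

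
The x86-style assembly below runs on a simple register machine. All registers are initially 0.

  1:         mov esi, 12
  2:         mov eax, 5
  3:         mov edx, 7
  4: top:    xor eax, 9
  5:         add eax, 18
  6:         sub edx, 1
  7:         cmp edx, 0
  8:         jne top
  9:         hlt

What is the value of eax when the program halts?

138

esi=12
eax=5
edx=7
eax=5^9=12
eax=12+18=30
edx=7-1=6
cmp edx, 0  (cmp 6,0)
jne top: taken
eax=30^9=23
eax=23+18=41
edx=6-1=5
cmp edx, 0  (cmp 5,0)
jne top: taken
eax=41^9=32
eax=32+18=50
edx=5-1=4
cmp edx, 0  (cmp 4,0)
jne top: taken
eax=50^9=59
eax=59+18=77
edx=4-1=3
cmp edx, 0  (cmp 3,0)
jne top: taken
eax=77^9=68
eax=68+18=86
edx=3-1=2
cmp edx, 0  (cmp 2,0)
jne top: taken
eax=86^9=95
eax=95+18=113
edx=2-1=1
cmp edx, 0  (cmp 1,0)
jne top: taken
eax=113^9=120
eax=120+18=138
edx=1-1=0
cmp edx, 0  (cmp 0,0)
jne top: not taken
halt.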